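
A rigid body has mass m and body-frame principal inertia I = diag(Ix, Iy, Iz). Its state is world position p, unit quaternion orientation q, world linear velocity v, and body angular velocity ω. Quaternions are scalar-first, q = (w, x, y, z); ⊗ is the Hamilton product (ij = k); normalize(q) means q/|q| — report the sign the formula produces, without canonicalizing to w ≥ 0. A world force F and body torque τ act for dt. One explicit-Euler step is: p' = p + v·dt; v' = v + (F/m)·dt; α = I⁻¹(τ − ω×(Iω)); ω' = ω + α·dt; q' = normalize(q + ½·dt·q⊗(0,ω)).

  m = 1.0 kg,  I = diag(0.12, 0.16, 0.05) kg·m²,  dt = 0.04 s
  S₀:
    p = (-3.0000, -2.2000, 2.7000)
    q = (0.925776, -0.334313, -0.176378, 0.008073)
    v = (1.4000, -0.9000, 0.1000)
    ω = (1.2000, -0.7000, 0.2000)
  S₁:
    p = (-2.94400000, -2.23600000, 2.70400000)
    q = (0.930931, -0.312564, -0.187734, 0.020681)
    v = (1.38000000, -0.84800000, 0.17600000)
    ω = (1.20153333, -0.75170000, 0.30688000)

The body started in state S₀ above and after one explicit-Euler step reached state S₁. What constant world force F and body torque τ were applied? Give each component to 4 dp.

F = (-0.5000, 1.3000, 1.9000)
τ = (0.0200, -0.1900, 0.1000)

rate change Δω = (0.00153333, -0.05170000, 0.10688000)
gyro term ω₀×Iω₀ = (0.0154, 0.0168, -0.0336)
applied torque τ = (0.0200, -0.1900, 0.1000)
v₁ − v₀ = (-0.02000000, 0.05200000, 0.07600000)
applied force F = (-0.5000, 1.3000, 1.9000)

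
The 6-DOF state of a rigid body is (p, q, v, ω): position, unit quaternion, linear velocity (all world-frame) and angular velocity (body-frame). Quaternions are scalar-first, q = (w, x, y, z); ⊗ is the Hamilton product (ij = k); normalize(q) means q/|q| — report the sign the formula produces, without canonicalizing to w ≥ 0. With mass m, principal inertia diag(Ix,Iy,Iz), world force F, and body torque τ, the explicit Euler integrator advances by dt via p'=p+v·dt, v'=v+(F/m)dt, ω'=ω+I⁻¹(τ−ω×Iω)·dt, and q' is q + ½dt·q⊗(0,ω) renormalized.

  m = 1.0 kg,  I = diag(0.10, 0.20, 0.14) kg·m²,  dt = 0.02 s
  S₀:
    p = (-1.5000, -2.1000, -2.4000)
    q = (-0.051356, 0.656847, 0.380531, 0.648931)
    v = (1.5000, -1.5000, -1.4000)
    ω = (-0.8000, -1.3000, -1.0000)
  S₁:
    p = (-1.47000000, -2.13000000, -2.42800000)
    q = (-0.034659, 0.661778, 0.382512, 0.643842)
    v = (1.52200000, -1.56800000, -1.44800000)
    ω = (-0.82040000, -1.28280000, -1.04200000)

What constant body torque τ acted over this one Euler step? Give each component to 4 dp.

τ = (-0.1800, 0.1400, -0.1900)

ω₁ − ω₀ = (-0.02040000, 0.01720000, -0.04200000)
ω₀×(Iω₀) = (-0.0780, -0.0320, 0.1040)
applied torque τ = (-0.1800, 0.1400, -0.1900)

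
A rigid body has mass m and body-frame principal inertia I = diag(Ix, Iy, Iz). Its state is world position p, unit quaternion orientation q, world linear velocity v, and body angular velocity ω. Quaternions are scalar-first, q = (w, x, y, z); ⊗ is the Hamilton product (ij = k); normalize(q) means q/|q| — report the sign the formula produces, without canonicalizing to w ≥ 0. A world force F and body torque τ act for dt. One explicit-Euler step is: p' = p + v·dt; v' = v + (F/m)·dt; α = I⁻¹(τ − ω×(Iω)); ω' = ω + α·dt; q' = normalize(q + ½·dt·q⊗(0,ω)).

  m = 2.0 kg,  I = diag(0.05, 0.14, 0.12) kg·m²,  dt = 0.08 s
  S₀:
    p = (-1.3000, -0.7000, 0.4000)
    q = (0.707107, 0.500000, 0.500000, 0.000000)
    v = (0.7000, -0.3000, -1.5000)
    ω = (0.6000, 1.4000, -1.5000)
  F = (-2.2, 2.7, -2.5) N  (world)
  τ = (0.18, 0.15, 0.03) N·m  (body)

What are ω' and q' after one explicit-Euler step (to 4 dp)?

ω' = (0.8208, 1.4497, -1.5304)
q' = (0.6647, 0.4852, 0.5675, -0.0263)

gyro term ω×Iω = (0.0420, 0.0630, 0.0756)
α = I⁻¹(τ − ω×Iω) = (2.7600, 0.6214, -0.3800)
ω + α·dt = (0.8208, 1.4497, -1.5304)
Hamilton product q⊗(0,ω) = (-1.0000000, -0.3257358, 1.7399498, -0.6606605)
updated quaternion q' = (0.6647, 0.4852, 0.5675, -0.0263)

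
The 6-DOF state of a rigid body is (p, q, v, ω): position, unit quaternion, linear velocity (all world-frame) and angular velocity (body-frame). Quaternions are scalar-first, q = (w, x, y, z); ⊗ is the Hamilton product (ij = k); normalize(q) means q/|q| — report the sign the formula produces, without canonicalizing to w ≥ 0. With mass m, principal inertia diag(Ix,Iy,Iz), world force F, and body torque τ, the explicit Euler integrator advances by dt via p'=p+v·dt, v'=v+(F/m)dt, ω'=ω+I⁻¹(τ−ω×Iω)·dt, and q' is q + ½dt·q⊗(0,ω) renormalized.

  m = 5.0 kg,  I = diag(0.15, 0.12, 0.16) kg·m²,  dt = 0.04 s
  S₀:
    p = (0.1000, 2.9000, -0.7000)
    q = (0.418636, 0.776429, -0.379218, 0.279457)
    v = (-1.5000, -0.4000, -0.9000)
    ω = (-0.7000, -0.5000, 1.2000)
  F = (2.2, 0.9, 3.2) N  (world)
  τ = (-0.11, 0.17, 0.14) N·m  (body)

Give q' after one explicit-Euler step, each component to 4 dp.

q' = (0.4188, 0.7639, -0.4058, 0.2763)

q⊗(0,ω) = (0.0185429, -0.6083783, -1.3366527, -0.1513039)
q + ½dt·q⊗(0,ω), renormalized = (0.4188, 0.7639, -0.4058, 0.2763)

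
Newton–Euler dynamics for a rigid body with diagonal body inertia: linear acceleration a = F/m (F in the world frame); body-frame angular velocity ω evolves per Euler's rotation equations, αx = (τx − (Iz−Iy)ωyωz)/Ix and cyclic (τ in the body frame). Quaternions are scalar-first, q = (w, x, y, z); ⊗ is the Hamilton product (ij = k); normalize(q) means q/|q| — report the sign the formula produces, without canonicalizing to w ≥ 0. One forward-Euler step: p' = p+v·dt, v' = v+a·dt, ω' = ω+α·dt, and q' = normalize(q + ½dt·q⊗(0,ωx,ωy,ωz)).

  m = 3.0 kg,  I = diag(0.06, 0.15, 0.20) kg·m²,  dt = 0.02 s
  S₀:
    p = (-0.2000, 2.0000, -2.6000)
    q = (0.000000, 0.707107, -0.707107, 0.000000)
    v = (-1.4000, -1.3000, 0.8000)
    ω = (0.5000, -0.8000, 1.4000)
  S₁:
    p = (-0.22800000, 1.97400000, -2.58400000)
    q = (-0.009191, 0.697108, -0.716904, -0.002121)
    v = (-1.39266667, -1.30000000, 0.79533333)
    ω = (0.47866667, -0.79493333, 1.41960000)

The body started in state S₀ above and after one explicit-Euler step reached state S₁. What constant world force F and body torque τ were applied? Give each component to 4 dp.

velocity change Δv = (0.00733333, 0.00000000, -0.00466667)
m·(v₁−v₀)/dt = (1.1000, 0.0000, -0.7000)
rate change Δω = (-0.02133333, 0.00506667, 0.01960000)
precession coupling = (-0.0560, -0.0980, -0.0360)
applied torque τ = (-0.1200, -0.0600, 0.1600)

F = (1.1000, 0.0000, -0.7000)
τ = (-0.1200, -0.0600, 0.1600)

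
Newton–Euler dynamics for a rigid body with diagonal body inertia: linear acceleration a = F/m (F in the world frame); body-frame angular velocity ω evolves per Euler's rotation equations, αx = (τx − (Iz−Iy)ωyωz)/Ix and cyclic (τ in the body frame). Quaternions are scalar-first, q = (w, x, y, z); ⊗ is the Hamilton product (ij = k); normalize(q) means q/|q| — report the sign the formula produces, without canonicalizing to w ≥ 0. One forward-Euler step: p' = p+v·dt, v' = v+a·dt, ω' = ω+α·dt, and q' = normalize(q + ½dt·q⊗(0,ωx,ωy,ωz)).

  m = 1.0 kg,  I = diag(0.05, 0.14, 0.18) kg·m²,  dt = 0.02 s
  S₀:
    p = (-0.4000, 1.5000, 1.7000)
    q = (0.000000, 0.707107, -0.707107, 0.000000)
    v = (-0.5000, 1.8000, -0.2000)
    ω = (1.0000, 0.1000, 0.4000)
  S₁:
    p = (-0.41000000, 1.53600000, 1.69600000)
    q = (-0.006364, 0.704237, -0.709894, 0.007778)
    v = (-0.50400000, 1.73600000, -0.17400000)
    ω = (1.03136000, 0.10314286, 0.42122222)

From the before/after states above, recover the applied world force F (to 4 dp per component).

F = (-0.2000, -3.2000, 1.3000)

v₁ − v₀ = (-0.00400000, -0.06400000, 0.02600000)
F = m·Δv/dt = (-0.2000, -3.2000, 1.3000)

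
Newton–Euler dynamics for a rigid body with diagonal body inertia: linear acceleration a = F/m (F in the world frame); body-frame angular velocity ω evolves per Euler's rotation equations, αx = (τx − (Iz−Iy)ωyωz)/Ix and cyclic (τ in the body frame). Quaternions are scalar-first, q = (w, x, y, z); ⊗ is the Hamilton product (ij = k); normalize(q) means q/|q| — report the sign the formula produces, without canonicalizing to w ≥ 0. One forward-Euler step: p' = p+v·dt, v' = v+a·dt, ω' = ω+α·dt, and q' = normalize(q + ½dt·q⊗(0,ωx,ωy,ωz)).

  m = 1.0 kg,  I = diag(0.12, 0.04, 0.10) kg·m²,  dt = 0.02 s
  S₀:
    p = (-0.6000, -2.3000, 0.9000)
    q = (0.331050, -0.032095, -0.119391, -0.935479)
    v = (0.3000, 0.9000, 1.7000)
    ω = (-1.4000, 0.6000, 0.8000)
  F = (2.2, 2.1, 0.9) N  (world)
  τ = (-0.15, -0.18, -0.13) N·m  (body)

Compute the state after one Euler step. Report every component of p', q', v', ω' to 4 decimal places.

p' = (-0.5940, -2.2820, 0.9340)
q' = (0.3388, -0.0321, -0.1040, -0.9346)
v' = (0.3440, 0.9420, 1.7180)
ω' = (-1.4298, 0.5212, 0.7606)

(τ − ω×Iω)/I = (-1.4900, -3.9400, -1.9720)
ω + α·dt = (-1.4298, 0.5212, 0.7606)
2q̇ = q⊗(0,ω) = (0.7750848, 0.0023046, 1.5339766, 0.0784356)
q + ½dt·q⊗(0,ω), renormalized = (0.3388, -0.0321, -0.1040, -0.9346)
linear accel F/m = (2.2000, 2.1000, 0.9000)
new position p' = (-0.5940, -2.2820, 0.9340)
new velocity v' = (0.3440, 0.9420, 1.7180)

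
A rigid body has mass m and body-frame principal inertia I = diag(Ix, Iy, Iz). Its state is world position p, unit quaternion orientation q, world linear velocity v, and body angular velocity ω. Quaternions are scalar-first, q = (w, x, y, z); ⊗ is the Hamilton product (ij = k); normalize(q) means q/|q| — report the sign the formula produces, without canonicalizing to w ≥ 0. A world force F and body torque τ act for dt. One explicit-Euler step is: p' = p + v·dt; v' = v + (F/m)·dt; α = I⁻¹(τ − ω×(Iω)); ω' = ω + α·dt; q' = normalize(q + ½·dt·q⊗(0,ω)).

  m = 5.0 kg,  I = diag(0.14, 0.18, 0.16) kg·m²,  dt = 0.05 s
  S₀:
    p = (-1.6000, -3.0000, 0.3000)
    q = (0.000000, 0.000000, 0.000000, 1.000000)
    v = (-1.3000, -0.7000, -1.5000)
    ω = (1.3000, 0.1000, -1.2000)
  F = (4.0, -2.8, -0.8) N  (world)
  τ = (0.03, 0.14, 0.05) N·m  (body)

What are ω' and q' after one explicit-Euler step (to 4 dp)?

ω' = (1.3099, 0.1302, -1.1860)
q' = (0.0300, -0.0025, 0.0325, 0.9990)

angular accel α = (0.1971, 0.6044, 0.2800)
ω' = ω + α·dt = (1.3099, 0.1302, -1.1860)
Hamilton product q⊗(0,ω) = (1.2000000, -0.1000000, 1.3000000, 0.0000000)
q' = normalize(q + ½dt·q⊗(0,ω)) = (0.0300, -0.0025, 0.0325, 0.9990)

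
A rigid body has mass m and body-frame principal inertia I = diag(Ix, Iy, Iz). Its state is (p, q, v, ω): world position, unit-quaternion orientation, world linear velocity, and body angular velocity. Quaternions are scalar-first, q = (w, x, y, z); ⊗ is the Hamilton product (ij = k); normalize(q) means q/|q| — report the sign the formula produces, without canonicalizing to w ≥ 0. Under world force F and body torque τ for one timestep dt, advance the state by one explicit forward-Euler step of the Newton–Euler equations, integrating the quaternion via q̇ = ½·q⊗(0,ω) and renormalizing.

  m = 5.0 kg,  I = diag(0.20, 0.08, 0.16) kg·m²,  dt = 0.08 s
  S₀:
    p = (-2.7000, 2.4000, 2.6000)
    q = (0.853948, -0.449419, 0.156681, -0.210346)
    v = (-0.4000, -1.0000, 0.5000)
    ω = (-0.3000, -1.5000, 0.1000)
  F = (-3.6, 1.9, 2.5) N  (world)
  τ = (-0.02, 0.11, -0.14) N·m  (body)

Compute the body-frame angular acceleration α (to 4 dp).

α = (-0.0400, 1.3900, -0.5375)

ω×(Iω) gyroscopic = (-0.0120, -0.0012, -0.0540)
angular accel α = (-0.0400, 1.3900, -0.5375)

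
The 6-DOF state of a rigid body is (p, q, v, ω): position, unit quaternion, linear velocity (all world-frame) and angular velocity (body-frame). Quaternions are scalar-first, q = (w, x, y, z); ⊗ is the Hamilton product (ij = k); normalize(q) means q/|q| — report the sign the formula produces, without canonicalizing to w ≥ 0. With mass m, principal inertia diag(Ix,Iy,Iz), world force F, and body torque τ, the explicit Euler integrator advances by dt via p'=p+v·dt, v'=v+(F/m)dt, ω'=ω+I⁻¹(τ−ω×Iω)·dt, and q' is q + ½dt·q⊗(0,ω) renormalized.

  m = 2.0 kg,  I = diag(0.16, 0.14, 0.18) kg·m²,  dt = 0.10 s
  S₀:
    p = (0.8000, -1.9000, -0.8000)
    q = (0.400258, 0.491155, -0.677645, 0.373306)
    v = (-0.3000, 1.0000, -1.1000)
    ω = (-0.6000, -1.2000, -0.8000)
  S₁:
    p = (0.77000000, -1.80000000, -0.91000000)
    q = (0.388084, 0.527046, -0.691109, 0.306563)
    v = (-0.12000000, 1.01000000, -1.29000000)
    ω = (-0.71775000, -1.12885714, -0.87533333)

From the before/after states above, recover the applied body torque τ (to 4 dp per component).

rate change Δω = (-0.11775000, 0.07114286, -0.07533333)
precession coupling = (0.0384, -0.0096, -0.0144)
I·α + gyro = (-0.1500, 0.0900, -0.1500)

τ = (-0.1500, 0.0900, -0.1500)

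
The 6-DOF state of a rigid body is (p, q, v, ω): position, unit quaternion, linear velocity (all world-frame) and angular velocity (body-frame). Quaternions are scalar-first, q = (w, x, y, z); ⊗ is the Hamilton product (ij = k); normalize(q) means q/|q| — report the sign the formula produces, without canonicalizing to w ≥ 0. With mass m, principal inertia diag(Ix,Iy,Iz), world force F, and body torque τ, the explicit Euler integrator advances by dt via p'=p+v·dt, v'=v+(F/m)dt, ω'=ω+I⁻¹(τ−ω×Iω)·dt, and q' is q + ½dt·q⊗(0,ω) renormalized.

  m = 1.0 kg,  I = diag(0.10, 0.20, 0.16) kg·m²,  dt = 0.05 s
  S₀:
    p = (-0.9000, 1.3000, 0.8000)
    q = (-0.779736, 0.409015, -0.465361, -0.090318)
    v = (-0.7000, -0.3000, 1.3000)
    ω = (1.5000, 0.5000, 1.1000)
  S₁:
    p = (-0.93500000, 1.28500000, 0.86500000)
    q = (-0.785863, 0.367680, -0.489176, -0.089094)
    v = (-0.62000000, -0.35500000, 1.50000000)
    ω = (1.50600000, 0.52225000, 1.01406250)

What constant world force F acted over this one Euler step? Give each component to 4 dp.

v₁ − v₀ = (0.08000000, -0.05500000, 0.20000000)
F = m·Δv/dt = (1.6000, -1.1000, 4.0000)

F = (1.6000, -1.1000, 4.0000)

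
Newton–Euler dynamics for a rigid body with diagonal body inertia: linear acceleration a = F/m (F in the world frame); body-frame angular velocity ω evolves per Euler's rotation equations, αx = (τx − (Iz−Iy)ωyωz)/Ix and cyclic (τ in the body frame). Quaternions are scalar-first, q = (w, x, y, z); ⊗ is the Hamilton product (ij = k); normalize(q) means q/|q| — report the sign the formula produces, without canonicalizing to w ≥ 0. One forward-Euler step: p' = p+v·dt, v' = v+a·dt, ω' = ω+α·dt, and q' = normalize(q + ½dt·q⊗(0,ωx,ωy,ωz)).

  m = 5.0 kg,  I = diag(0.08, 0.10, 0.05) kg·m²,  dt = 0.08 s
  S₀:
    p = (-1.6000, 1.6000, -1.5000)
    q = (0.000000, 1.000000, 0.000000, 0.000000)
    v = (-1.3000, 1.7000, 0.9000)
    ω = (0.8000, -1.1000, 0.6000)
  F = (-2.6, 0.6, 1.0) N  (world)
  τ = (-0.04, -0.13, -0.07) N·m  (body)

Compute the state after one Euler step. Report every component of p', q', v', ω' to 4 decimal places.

angular accel α = (-0.9125, -1.4440, -1.0480)
ω + α·dt = (0.7270, -1.2155, 0.5162)
Hamilton product q⊗(0,ω) = (-0.8000000, 0.0000000, -0.6000000, -1.1000000)
q' = normalize(q + ½dt·q⊗(0,ω)) = (-0.0319, 0.9982, -0.0240, -0.0439)
p + v·dt = (-1.7040, 1.7360, -1.4280)
new velocity v' = (-1.3416, 1.7096, 0.9160)

p' = (-1.7040, 1.7360, -1.4280)
q' = (-0.0319, 0.9982, -0.0240, -0.0439)
v' = (-1.3416, 1.7096, 0.9160)
ω' = (0.7270, -1.2155, 0.5162)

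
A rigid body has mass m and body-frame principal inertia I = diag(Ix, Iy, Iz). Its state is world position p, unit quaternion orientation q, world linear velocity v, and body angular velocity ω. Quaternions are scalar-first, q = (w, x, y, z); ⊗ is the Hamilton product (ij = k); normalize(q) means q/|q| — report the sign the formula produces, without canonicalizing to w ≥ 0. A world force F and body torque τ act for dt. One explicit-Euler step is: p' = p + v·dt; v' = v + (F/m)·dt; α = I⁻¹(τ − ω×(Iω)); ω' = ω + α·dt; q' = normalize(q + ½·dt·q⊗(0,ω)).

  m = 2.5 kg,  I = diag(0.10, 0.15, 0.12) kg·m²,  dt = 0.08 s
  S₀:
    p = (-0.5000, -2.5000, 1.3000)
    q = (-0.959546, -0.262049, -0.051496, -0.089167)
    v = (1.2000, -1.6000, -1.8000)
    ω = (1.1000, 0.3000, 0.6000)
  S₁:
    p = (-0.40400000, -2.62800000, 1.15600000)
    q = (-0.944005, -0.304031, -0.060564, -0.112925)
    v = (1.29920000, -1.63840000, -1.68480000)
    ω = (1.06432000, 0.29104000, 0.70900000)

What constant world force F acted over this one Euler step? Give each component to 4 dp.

F = (3.1000, -1.2000, 3.6000)

Δv = v₁−v₀ = (0.09920000, -0.03840000, 0.11520000)
F = m·Δv/dt = (3.1000, -1.2000, 3.6000)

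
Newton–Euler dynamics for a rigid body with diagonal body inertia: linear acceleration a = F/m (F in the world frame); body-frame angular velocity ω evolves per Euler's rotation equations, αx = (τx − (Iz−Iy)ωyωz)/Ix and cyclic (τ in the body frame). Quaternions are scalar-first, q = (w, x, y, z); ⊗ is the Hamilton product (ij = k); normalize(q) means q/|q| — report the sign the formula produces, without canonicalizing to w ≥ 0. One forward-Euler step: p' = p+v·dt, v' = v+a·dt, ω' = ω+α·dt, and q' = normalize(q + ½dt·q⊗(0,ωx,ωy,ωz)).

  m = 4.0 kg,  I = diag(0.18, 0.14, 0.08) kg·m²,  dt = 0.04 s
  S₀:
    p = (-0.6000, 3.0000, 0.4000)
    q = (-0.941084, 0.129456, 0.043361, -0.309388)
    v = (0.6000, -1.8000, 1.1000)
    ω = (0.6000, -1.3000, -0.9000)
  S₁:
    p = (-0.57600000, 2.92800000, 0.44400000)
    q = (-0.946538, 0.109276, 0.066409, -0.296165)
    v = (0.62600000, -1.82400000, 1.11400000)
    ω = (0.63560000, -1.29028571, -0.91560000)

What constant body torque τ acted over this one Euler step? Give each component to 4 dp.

τ = (0.0900, -0.0200, 0.0000)

Δω = ω₁−ω₀ = (0.03560000, 0.00971429, -0.01560000)
τ = I·(Δω/dt) + ω₀×(Iω₀) = (0.0900, -0.0200, 0.0000)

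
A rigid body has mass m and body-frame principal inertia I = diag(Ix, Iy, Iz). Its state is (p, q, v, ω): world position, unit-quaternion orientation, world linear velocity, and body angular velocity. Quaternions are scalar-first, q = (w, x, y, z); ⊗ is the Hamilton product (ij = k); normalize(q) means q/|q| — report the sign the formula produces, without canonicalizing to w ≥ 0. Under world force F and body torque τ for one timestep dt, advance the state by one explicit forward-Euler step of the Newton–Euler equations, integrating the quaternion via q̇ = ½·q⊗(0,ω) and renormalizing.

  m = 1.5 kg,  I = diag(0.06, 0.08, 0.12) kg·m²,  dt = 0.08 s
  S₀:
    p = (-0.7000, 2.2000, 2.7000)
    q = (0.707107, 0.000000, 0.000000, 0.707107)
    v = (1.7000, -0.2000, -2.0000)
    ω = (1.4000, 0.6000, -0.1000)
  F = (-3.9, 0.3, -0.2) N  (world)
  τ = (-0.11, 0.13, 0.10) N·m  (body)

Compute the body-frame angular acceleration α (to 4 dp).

gyro term ω×Iω = (-0.0024, 0.0084, 0.0168)
α = I⁻¹(τ − ω×Iω) = (-1.7933, 1.5200, 0.6933)

α = (-1.7933, 1.5200, 0.6933)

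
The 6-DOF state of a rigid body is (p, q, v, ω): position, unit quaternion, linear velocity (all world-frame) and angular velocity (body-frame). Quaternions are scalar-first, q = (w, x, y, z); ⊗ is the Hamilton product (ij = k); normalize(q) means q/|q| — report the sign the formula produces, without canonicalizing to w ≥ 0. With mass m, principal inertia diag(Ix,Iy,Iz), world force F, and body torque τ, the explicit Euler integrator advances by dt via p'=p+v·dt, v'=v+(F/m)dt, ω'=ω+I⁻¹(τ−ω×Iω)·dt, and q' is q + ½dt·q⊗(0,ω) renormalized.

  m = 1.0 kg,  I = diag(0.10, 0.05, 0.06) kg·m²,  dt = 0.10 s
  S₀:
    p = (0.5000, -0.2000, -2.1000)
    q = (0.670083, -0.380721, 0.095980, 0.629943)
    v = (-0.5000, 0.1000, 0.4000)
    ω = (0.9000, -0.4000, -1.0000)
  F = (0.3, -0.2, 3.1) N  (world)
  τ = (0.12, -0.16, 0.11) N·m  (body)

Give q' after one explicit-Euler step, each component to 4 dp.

Hamilton product q⊗(0,ω) = (1.0109839, 0.7590719, -0.0818055, -0.6041766)
updated quaternion q' = (0.7189, -0.3419, 0.0917, 0.5983)

q' = (0.7189, -0.3419, 0.0917, 0.5983)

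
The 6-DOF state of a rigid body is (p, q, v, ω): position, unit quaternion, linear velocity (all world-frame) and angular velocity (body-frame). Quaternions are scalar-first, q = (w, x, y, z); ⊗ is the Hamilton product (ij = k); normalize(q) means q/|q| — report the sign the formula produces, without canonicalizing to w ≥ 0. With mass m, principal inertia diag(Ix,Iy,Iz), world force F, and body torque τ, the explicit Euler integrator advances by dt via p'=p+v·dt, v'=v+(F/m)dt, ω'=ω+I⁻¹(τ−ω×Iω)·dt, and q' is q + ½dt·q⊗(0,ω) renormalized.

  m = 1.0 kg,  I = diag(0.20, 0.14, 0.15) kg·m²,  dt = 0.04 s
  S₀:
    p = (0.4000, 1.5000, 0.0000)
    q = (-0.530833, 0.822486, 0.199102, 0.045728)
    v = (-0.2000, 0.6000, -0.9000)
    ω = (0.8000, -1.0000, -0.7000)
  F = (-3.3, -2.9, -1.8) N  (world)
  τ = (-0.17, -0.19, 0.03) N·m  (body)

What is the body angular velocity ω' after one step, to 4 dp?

ω' = (0.7646, -1.0463, -0.7048)

gyro term ω×Iω = (0.0070, -0.0280, 0.0480)
angular accel α = (-0.8850, -1.1571, -0.1200)
ω' = ω + α·dt = (0.7646, -1.0463, -0.7048)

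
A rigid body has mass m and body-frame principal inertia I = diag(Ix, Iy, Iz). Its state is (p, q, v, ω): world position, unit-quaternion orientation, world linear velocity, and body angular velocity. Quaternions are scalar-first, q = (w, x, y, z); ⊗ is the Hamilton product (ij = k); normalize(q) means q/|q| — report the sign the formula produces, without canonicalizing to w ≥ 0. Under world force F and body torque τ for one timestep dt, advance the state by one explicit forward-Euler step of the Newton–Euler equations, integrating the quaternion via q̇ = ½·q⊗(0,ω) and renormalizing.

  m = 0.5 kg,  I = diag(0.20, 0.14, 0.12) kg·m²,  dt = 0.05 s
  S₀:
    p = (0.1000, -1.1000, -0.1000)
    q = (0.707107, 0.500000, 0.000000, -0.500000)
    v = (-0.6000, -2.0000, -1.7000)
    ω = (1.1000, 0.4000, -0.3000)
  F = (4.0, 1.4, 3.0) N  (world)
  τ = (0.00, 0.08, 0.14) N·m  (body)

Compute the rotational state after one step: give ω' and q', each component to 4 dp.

gyro term ω×Iω = (0.0024, -0.0264, -0.0264)
angular accel α = (-0.0120, 0.7600, 1.3867)
new body rate ω' = (1.0994, 0.4380, -0.2307)
Hamilton product q⊗(0,ω) = (-0.7000000, 0.9778177, -0.1171572, -0.0121321)
q + ½dt·q⊗(0,ω), renormalized = (0.6893, 0.5242, -0.0029, -0.5001)

ω' = (1.0994, 0.4380, -0.2307)
q' = (0.6893, 0.5242, -0.0029, -0.5001)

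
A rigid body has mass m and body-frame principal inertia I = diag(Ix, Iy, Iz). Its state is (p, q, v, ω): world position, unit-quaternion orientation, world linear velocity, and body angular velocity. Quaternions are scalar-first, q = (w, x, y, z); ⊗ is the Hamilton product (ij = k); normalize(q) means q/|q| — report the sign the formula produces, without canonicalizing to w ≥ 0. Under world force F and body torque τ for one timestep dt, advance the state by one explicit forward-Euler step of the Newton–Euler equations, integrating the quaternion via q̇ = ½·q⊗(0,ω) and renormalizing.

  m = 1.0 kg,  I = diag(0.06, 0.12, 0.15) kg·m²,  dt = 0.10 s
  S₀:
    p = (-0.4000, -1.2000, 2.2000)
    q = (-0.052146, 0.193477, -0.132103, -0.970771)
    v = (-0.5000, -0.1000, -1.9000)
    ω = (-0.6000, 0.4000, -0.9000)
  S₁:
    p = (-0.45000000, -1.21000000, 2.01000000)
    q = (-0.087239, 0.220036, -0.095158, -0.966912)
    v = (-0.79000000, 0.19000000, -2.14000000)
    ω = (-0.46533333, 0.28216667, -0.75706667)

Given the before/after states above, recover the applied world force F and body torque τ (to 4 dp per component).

F = (-2.9000, 2.9000, -2.4000)
τ = (0.0700, -0.1900, 0.2000)

velocity change Δv = (-0.29000000, 0.29000000, -0.24000000)
applied force F = (-2.9000, 2.9000, -2.4000)
Δω = ω₁−ω₀ = (0.13466667, -0.11783333, 0.14293333)
ω₀×(Iω₀) = (-0.0108, -0.0486, -0.0144)
I·α + gyro = (0.0700, -0.1900, 0.2000)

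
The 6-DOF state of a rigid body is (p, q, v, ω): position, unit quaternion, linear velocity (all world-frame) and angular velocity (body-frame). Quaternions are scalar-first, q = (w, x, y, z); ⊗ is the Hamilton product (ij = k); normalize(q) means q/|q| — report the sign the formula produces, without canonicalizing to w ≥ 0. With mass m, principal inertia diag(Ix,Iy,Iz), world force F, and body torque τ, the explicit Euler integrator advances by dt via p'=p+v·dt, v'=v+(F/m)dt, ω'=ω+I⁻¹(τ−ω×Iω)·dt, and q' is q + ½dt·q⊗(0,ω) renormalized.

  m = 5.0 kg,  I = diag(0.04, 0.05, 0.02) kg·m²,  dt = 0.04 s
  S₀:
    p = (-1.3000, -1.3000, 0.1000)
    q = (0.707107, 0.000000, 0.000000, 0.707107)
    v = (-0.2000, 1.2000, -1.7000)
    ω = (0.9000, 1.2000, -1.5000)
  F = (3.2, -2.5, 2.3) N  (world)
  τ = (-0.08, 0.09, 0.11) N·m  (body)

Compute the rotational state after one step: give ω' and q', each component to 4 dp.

ω×(Iω) gyroscopic = (0.0540, -0.0270, 0.0108)
angular accel α = (-3.3500, 2.3400, 4.9600)
ω + α·dt = (0.7660, 1.2936, -1.3016)
2q̇ = q⊗(0,ω) = (1.0606605, -0.2121321, 1.4849247, -1.0606605)
updated quaternion q' = (0.7277, -0.0042, 0.0297, 0.6853)

ω' = (0.7660, 1.2936, -1.3016)
q' = (0.7277, -0.0042, 0.0297, 0.6853)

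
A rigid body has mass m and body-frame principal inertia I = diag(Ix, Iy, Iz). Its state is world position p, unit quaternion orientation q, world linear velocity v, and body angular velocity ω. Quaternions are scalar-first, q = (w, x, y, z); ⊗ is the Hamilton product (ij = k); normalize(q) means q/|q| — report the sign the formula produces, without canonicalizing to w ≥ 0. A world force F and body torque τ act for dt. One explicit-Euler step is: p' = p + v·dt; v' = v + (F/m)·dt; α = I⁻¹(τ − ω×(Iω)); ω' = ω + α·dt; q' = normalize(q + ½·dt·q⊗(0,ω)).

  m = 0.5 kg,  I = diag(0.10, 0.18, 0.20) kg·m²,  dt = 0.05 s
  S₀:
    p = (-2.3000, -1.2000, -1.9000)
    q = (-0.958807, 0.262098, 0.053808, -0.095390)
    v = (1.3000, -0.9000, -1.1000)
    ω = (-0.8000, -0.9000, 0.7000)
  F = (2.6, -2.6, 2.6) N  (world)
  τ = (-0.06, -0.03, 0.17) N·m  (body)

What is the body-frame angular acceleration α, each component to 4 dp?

ω×(Iω) gyroscopic = (-0.0126, 0.0560, 0.0576)
angular accel α = (-0.4740, -0.4778, 0.5620)

α = (-0.4740, -0.4778, 0.5620)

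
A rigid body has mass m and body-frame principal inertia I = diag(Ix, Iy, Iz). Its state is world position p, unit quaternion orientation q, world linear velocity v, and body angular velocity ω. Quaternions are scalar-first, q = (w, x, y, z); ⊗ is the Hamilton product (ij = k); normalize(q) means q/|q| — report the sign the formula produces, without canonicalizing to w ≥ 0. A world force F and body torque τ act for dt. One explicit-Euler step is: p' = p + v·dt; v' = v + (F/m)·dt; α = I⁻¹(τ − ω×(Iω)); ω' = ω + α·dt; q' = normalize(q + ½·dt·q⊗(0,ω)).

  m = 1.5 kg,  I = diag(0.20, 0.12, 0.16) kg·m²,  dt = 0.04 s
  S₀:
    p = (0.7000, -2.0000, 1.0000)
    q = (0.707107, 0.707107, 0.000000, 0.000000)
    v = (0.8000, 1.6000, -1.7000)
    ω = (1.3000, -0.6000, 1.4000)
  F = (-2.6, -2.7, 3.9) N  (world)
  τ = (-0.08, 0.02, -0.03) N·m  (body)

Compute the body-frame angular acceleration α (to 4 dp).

gyro term ω×Iω = (-0.0336, 0.0728, 0.0624)
(τ − ω×Iω)/I = (-0.2320, -0.4400, -0.5775)

α = (-0.2320, -0.4400, -0.5775)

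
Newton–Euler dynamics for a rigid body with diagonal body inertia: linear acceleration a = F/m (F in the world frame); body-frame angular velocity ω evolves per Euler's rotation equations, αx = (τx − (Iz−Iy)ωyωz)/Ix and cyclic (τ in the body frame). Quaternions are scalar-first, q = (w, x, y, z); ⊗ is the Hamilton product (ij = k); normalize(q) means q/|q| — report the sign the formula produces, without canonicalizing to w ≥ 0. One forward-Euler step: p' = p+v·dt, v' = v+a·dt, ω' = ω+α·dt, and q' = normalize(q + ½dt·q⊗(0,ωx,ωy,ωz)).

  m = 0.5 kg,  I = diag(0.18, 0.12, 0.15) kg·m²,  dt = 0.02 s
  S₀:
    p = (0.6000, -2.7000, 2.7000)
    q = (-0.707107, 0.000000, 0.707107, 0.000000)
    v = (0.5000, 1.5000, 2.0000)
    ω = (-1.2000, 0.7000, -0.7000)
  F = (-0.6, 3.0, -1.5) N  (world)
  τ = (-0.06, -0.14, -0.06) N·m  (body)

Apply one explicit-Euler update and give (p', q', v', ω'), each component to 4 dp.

ω×(Iω) gyroscopic = (-0.0147, 0.0252, 0.0504)
(τ − ω×Iω)/I = (-0.2517, -1.3767, -0.7360)
ω + α·dt = (-1.2050, 0.6725, -0.7147)
Hamilton product q⊗(0,ω) = (-0.4949749, 0.3535535, -0.4949749, 1.3435033)
q' = normalize(q + ½dt·q⊗(0,ω)) = (-0.7120, 0.0035, 0.7021, 0.0134)
a = (-1.2000, 6.0000, -3.0000)
p' = p + v·dt = (0.6100, -2.6700, 2.7400)
new velocity v' = (0.4760, 1.6200, 1.9400)

p' = (0.6100, -2.6700, 2.7400)
q' = (-0.7120, 0.0035, 0.7021, 0.0134)
v' = (0.4760, 1.6200, 1.9400)
ω' = (-1.2050, 0.6725, -0.7147)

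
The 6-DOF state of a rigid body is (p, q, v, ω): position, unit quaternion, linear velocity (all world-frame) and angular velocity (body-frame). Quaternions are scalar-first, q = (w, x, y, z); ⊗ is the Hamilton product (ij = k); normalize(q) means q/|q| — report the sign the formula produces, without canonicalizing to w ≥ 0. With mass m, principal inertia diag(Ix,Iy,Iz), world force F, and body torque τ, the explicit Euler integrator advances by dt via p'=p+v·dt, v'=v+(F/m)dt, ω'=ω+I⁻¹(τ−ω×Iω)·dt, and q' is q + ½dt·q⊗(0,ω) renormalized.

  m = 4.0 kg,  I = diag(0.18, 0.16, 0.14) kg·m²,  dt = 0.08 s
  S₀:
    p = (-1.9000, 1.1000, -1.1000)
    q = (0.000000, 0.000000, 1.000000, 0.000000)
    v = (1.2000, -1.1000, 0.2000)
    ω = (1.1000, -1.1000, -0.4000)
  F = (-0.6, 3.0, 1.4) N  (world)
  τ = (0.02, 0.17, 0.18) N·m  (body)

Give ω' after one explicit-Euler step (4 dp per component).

(τ − ω×Iω)/I = (0.1600, 1.1725, 1.1129)
ω + α·dt = (1.1128, -1.0062, -0.3110)

ω' = (1.1128, -1.0062, -0.3110)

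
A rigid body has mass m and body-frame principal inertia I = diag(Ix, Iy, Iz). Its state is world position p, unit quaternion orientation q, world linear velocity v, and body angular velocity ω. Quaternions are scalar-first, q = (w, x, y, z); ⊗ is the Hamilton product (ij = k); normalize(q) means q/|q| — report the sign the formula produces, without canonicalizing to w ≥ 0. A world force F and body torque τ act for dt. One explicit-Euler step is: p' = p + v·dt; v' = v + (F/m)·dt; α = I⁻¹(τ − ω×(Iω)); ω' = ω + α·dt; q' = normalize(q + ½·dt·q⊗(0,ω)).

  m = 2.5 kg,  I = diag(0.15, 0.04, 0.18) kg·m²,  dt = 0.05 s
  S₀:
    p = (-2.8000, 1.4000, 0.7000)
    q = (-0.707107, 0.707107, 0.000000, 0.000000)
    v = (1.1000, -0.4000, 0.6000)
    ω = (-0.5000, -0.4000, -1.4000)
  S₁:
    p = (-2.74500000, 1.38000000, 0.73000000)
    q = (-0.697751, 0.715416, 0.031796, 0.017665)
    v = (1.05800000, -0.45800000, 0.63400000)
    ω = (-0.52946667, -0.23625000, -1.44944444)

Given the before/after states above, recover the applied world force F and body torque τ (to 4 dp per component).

F = (-2.1000, -2.9000, 1.7000)
τ = (-0.0100, 0.1100, -0.2000)

ω₁ − ω₀ = (-0.02946667, 0.16375000, -0.04944444)
I·α + gyro = (-0.0100, 0.1100, -0.2000)
velocity change Δv = (-0.04200000, -0.05800000, 0.03400000)
F = m·Δv/dt = (-2.1000, -2.9000, 1.7000)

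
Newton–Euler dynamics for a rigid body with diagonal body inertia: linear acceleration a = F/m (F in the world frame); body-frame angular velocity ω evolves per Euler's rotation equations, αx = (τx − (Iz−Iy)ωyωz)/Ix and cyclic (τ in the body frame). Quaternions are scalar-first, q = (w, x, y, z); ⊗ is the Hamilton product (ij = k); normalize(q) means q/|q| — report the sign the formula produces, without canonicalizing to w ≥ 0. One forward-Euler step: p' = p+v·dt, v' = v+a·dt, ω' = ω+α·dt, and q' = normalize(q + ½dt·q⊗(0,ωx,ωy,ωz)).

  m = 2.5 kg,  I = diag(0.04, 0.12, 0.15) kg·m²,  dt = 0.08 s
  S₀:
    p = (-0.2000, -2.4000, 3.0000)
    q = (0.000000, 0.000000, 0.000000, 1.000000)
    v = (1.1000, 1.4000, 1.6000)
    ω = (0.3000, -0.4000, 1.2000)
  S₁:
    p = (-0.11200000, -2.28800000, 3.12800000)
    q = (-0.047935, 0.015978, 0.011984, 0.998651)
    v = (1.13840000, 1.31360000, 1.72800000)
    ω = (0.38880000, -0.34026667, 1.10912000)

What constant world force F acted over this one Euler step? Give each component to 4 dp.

F = (1.2000, -2.7000, 4.0000)

velocity change Δv = (0.03840000, -0.08640000, 0.12800000)
F = m·Δv/dt = (1.2000, -2.7000, 4.0000)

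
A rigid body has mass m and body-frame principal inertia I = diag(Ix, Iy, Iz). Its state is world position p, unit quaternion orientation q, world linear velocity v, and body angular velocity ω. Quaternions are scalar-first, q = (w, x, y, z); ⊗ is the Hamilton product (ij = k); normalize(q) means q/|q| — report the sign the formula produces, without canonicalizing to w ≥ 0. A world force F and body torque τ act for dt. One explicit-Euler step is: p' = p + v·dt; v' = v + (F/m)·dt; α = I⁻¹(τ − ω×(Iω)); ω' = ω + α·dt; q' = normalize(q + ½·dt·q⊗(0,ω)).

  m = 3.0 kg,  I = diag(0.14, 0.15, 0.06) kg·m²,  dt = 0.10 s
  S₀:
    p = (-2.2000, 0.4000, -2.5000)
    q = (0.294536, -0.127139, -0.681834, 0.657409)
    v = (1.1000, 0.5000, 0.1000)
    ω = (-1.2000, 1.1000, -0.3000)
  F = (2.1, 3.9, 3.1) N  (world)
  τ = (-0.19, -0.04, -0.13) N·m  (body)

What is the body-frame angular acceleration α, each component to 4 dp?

α = (-1.5693, -0.4587, -1.9467)

precession coupling ω×(Iω) = (0.0297, 0.0288, -0.0132)
α = I⁻¹(τ − ω×Iω) = (-1.5693, -0.4587, -1.9467)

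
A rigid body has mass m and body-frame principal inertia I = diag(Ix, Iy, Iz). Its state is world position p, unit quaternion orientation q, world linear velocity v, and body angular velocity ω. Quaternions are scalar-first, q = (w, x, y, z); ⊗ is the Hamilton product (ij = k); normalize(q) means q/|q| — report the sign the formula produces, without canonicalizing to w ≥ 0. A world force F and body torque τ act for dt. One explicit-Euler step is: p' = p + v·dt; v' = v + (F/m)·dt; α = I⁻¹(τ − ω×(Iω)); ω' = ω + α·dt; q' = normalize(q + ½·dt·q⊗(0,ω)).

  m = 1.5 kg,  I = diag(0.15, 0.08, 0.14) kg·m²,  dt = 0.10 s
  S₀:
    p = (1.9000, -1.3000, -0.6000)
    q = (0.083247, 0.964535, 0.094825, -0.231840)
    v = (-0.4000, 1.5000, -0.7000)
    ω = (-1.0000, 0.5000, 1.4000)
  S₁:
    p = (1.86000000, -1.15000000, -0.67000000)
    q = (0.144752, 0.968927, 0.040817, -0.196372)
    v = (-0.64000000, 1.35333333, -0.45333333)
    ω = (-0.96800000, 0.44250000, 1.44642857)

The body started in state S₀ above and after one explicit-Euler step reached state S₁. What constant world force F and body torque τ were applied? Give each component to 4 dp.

F = (-3.6000, -2.2000, 3.7000)
τ = (0.0900, -0.0600, 0.1000)

Δω = ω₁−ω₀ = (0.03200000, -0.05750000, 0.04642857)
I·α + gyro = (0.0900, -0.0600, 0.1000)
v₁ − v₀ = (-0.24000000, -0.14666667, 0.24666667)
m·(v₁−v₀)/dt = (-3.6000, -2.2000, 3.7000)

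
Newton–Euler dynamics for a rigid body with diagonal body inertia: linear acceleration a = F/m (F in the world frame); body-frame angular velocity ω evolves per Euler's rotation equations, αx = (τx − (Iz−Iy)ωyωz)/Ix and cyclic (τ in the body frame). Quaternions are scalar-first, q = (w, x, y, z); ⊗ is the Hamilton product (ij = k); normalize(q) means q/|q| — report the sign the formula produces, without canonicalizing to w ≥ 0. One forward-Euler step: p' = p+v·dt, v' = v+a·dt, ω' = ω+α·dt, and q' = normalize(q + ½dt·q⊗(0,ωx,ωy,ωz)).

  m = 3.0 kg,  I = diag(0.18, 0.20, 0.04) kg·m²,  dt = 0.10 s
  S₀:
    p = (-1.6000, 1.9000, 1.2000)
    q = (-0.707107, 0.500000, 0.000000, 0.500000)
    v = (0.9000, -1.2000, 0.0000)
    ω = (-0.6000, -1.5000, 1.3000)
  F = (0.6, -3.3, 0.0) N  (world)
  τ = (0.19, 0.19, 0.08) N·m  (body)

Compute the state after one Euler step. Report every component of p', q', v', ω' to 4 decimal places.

gyro term ω×Iω = (0.3120, -0.1092, 0.0180)
α = I⁻¹(τ − ω×Iω) = (-0.6778, 1.4960, 1.5500)
ω' = ω + α·dt = (-0.6678, -1.3504, 1.4550)
2q̇ = q⊗(0,ω) = (-0.3500000, 1.1742642, 0.1106605, -1.6692391)
updated quaternion q' = (-0.7207, 0.5557, 0.0055, 0.4143)
a = (0.2000, -1.1000, 0.0000)
new position p' = (-1.5100, 1.7800, 1.2000)
v' = v + a·dt = (0.9200, -1.3100, 0.0000)

p' = (-1.5100, 1.7800, 1.2000)
q' = (-0.7207, 0.5557, 0.0055, 0.4143)
v' = (0.9200, -1.3100, 0.0000)
ω' = (-0.6678, -1.3504, 1.4550)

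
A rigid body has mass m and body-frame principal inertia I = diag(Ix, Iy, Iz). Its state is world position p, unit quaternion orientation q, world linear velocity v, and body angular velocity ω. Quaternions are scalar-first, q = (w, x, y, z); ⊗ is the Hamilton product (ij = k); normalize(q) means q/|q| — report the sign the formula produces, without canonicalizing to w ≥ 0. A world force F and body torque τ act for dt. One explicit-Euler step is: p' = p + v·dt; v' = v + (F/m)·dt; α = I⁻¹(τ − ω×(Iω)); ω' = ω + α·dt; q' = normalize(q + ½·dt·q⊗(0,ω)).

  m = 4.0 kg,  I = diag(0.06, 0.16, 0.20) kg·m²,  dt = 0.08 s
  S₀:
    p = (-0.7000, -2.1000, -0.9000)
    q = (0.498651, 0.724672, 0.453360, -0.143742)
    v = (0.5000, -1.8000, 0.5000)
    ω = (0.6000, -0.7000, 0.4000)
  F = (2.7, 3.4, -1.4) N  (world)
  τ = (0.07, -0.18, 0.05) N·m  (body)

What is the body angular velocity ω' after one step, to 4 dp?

gyro term ω×Iω = (-0.0112, -0.0336, -0.0420)
α = I⁻¹(τ − ω×Iω) = (1.3533, -0.9150, 0.4600)
ω + α·dt = (0.7083, -0.7732, 0.4368)

ω' = (0.7083, -0.7732, 0.4368)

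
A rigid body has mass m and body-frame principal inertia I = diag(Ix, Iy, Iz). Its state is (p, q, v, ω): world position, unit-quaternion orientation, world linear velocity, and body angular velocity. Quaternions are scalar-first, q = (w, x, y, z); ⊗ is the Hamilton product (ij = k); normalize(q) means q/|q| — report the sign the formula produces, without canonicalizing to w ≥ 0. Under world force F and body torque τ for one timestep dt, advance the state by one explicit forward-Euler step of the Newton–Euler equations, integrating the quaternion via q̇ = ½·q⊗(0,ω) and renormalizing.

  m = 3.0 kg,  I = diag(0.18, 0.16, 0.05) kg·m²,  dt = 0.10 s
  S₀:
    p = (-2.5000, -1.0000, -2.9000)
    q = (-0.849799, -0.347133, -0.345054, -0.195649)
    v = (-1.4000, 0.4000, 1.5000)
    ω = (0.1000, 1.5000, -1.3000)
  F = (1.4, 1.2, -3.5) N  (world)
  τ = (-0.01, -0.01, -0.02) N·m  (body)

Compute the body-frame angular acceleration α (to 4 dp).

α = (-1.2472, 0.0431, -0.3400)

gyro term ω×Iω = (0.2145, -0.0169, -0.0030)
angular accel α = (-1.2472, 0.0431, -0.3400)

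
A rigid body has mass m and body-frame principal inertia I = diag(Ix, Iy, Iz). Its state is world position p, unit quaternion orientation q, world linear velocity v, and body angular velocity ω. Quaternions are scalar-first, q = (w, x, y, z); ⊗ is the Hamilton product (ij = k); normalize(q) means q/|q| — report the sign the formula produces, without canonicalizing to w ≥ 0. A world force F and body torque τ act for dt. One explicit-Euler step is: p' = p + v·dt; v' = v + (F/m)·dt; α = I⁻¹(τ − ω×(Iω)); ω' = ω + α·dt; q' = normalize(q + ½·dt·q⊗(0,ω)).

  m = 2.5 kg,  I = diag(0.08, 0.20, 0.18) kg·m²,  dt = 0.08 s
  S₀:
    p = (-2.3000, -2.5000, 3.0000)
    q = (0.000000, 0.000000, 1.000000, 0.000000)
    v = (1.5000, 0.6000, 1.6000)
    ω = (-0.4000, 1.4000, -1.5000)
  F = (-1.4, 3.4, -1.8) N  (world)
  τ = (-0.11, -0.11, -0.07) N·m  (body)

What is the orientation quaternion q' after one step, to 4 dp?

q⊗(0,ω) = (-1.4000000, -1.5000000, 0.0000000, 0.4000000)
q + ½dt·q⊗(0,ω), renormalized = (-0.0558, -0.0598, 0.9965, 0.0159)

q' = (-0.0558, -0.0598, 0.9965, 0.0159)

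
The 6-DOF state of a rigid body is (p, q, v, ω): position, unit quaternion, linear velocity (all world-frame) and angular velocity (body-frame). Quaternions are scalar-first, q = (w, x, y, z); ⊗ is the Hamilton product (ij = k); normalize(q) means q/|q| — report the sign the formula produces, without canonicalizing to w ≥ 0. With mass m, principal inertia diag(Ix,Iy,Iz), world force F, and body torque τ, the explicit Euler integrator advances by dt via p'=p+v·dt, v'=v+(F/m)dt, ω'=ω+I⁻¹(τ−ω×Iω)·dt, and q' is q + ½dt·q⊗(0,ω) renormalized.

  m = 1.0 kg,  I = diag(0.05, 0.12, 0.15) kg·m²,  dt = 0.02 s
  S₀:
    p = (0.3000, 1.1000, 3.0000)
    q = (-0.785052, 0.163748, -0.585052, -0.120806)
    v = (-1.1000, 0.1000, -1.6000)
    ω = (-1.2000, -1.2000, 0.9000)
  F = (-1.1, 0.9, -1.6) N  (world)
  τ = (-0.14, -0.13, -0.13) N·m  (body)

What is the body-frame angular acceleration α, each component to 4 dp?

α = (-2.1520, -1.9833, -1.5387)

ω×(Iω) gyroscopic = (-0.0324, 0.1080, 0.1008)
(τ − ω×Iω)/I = (-2.1520, -1.9833, -1.5387)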